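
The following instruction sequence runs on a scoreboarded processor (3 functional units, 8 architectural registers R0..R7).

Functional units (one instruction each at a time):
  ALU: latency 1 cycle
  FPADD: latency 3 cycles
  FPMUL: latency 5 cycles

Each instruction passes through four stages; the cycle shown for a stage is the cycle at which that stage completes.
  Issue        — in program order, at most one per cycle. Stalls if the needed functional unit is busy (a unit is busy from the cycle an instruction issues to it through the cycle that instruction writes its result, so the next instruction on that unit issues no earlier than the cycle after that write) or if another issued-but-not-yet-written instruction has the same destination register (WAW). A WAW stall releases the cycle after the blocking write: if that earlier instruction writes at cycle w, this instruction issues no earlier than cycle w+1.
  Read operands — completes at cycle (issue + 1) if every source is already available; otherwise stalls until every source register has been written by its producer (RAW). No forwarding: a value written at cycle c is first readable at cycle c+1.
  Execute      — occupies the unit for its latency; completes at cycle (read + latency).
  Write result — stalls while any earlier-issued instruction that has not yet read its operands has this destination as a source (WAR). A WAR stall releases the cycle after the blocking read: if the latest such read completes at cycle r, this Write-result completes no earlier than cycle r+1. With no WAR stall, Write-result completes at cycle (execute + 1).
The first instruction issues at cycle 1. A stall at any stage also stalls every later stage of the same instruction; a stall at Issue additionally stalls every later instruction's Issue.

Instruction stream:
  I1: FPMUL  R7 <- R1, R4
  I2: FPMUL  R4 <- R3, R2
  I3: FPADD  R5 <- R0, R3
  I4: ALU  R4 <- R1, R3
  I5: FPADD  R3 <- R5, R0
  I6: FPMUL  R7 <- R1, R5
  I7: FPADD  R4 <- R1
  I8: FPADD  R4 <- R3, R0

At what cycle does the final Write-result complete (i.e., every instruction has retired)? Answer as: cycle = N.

cycle = 35

[1] I1 dispatched to FPMUL
[2] I1 operands ready
[7] I1 complete
[8] R7←I1
[9] I2 dispatched to FPMUL
[10] I2 operands ready; I3 dispatched to FPADD
[11] I3 operands ready
[14] I3 complete
[15] I2 complete; R5←I3
[16] R4←I2
[17] I4 dispatched to ALU
[18] I4 operands ready; I5 dispatched to FPADD
[19] I4 complete; I5 operands ready; I6 dispatched to FPMUL
[20] R4←I4; I6 operands ready
[22] I5 complete
[23] R3←I5
[24] I7 dispatched to FPADD
[25] I6 complete; I7 operands ready
[26] R7←I6
[28] I7 complete
[29] R4←I7
[30] I8 dispatched to FPADD
[31] I8 operands ready
[34] I8 complete
[35] R4←I8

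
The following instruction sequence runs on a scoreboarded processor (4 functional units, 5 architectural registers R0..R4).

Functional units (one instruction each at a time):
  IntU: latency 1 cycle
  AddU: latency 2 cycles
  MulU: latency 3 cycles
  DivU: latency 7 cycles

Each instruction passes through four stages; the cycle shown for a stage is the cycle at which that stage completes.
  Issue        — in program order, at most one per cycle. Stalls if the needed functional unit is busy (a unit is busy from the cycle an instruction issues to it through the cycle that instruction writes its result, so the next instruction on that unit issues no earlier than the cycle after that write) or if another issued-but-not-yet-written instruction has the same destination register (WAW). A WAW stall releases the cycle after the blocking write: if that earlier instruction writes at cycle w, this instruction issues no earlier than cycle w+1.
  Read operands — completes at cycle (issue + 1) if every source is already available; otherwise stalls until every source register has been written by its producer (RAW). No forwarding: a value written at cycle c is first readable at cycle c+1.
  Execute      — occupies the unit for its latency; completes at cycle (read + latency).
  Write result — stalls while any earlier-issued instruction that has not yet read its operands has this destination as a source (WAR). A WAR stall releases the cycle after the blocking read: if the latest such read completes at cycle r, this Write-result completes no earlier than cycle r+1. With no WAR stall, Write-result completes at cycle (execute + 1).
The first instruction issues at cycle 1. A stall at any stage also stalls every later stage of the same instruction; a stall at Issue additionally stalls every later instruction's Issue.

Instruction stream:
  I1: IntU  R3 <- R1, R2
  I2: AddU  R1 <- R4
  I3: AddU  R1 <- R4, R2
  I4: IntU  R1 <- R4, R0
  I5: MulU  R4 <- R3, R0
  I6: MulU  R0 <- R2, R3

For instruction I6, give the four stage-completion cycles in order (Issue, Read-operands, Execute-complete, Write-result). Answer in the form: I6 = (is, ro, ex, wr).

I1  is:1  ro:2  ex:3  wr:4
I2  is:2  ro:3  ex:5  wr:6
I3  is:7  ro:8  ex:10  wr:11  — struct: AddU busy until I2 writes@6
I4  is:12  ro:13  ex:14  wr:15  — WAW R1: wait I3 write@11
I5  is:13  ro:14  ex:17  wr:18
I6  is:19  ro:20  ex:23  wr:24  — struct: MulU busy until I5 writes@18

I6 = (19, 20, 23, 24)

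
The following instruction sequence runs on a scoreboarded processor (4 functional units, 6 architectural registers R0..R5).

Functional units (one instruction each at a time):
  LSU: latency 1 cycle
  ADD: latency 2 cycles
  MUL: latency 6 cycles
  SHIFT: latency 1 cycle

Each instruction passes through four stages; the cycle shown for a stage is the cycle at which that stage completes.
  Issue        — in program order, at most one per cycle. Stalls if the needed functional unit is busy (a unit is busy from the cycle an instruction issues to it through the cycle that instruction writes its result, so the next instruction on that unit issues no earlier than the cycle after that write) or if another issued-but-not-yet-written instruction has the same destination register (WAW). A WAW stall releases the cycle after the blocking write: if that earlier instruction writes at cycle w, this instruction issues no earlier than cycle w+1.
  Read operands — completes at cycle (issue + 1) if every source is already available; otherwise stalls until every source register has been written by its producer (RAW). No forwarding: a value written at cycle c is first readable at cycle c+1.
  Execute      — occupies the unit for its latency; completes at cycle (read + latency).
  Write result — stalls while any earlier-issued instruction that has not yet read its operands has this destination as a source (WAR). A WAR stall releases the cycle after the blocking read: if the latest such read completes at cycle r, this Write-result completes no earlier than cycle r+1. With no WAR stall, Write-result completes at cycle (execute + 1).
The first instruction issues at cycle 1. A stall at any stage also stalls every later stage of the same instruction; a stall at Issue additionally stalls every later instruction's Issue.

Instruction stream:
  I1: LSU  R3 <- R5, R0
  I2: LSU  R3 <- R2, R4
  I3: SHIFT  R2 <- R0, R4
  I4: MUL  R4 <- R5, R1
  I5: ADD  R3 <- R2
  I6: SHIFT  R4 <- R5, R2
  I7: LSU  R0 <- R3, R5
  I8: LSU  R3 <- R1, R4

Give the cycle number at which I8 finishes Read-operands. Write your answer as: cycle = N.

c1: issue I1 (LSU)
c2: I1 read-ops
c3: I1 finished on LSU
c4: I1→R3
c5: issue I2 (LSU)
c6: I2 read-ops | issue I3 (SHIFT)
c7: I2 finished on LSU | I3 read-ops | issue I4 (MUL)
c8: I2→R3 | I3 finished on SHIFT | I4 read-ops
c9: I3→R2 | issue I5 (ADD)
c10: I5 read-ops
c12: I5 finished on ADD
c13: I5→R3
c14: I4 finished on MUL
c15: I4→R4
c16: issue I6 (SHIFT)
c17: I6 read-ops | issue I7 (LSU)
c18: I6 finished on SHIFT | I7 read-ops
c19: I6→R4 | I7 finished on LSU
c20: I7→R0
c21: issue I8 (LSU)
c22: I8 read-ops
c23: I8 finished on LSU
c24: I8→R3

cycle = 22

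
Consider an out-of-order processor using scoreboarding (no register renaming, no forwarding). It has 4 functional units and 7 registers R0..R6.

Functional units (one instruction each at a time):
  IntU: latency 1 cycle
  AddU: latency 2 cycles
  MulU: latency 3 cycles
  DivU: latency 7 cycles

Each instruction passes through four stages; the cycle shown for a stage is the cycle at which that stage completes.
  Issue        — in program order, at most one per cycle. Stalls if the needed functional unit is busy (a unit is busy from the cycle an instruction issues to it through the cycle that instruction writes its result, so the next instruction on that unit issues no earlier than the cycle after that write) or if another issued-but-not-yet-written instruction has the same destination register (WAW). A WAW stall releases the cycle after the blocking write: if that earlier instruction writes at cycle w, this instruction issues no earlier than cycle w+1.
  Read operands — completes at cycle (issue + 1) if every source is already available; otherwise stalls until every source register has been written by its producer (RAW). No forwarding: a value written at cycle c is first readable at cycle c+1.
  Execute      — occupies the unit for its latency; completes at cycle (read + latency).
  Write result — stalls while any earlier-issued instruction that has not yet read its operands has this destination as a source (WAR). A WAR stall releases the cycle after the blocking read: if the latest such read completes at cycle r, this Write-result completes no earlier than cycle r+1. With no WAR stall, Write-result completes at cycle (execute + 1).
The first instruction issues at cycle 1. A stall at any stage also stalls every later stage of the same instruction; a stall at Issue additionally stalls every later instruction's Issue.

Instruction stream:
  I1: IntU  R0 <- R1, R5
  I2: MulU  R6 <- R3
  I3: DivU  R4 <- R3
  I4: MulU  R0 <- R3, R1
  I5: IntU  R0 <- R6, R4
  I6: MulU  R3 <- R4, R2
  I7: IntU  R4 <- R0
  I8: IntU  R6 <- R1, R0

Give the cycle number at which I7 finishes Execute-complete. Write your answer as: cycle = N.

cycle = 20

c1: issue I1 (IntU)
c2: I1 read-ops · issue I2 (MulU)
c3: I1 finished on IntU · I2 read-ops · issue I3 (DivU)
c4: I1→R0 · I3 read-ops
c6: I2 finished on MulU
c7: I2→R6
c8: issue I4 (MulU)
c9: I4 read-ops
c11: I3 finished on DivU
c12: I3→R4 · I4 finished on MulU
c13: I4→R0
c14: issue I5 (IntU)
c15: I5 read-ops · issue I6 (MulU)
c16: I5 finished on IntU · I6 read-ops
c17: I5→R0
c18: issue I7 (IntU)
c19: I6 finished on MulU · I7 read-ops
c20: I6→R3 · I7 finished on IntU
c21: I7→R4
c22: issue I8 (IntU)
c23: I8 read-ops
c24: I8 finished on IntU
c25: I8→R6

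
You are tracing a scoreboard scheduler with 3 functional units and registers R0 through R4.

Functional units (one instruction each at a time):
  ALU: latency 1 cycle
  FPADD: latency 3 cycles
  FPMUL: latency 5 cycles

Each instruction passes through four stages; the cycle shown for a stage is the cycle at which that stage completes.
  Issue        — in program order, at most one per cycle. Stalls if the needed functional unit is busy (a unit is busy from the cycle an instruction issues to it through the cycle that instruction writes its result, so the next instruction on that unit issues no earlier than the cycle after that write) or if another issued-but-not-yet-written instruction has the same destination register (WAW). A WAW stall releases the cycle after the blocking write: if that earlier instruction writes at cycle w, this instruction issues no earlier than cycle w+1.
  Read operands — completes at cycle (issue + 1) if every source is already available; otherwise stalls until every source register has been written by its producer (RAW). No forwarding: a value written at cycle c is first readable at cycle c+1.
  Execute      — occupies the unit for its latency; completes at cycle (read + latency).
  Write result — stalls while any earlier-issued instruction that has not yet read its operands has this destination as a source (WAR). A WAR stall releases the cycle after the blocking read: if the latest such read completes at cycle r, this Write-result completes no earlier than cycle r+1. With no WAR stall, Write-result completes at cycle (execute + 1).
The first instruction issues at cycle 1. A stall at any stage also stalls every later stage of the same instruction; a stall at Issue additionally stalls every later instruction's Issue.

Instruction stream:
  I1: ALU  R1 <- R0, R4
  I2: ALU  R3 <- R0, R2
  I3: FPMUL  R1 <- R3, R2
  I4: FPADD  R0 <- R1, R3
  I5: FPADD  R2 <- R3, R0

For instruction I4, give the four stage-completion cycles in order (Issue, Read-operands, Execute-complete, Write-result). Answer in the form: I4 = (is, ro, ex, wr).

I4 = (7, 16, 19, 20)

[I1] 1/2/3/4
[I2] 5/6/7/8  (struct: ALU busy until I1 writes@4)
[I3] 6/9/14/15  (RAW R3: wait I2 write@8)
[I4] 7/16/19/20  (RAW R1: wait I3 write@15)
[I5] 21/22/25/26  (struct: FPADD busy until I4 writes@20)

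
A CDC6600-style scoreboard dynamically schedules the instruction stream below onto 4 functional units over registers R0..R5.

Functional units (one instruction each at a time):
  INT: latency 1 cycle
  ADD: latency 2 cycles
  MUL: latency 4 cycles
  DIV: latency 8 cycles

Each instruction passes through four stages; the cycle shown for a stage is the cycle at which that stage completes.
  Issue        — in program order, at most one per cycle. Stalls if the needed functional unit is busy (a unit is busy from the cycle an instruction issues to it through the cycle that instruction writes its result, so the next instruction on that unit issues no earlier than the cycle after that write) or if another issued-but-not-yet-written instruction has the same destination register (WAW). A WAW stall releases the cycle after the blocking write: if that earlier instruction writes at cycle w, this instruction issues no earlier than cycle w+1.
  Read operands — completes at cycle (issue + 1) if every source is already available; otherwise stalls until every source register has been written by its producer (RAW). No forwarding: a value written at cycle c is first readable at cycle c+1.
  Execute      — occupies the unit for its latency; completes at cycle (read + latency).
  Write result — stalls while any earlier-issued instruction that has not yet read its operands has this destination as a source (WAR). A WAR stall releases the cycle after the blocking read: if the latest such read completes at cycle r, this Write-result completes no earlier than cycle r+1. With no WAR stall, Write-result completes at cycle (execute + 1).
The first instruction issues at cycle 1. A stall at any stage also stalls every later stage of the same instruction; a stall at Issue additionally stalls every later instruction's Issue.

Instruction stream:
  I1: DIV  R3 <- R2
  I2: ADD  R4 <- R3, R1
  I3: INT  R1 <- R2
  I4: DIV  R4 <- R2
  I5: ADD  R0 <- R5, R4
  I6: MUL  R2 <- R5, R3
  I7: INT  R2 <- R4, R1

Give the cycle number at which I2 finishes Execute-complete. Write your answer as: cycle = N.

cycle = 14

c1: I1 dispatched to DIV
c2: I1 operands ready; I2 dispatched to ADD
c3: I3 dispatched to INT
c4: I3 operands ready
c5: I3 complete
c10: I1 complete
c11: R3←I1
c12: I2 operands ready
c13: R1←I3
c14: I2 complete
c15: R4←I2
c16: I4 dispatched to DIV
c17: I4 operands ready; I5 dispatched to ADD
c18: I6 dispatched to MUL
c19: I6 operands ready
c23: I6 complete
c24: R2←I6
c25: I4 complete; I7 dispatched to INT
c26: R4←I4
c27: I5 operands ready; I7 operands ready
c28: I7 complete
c29: I5 complete; R2←I7
c30: R0←I5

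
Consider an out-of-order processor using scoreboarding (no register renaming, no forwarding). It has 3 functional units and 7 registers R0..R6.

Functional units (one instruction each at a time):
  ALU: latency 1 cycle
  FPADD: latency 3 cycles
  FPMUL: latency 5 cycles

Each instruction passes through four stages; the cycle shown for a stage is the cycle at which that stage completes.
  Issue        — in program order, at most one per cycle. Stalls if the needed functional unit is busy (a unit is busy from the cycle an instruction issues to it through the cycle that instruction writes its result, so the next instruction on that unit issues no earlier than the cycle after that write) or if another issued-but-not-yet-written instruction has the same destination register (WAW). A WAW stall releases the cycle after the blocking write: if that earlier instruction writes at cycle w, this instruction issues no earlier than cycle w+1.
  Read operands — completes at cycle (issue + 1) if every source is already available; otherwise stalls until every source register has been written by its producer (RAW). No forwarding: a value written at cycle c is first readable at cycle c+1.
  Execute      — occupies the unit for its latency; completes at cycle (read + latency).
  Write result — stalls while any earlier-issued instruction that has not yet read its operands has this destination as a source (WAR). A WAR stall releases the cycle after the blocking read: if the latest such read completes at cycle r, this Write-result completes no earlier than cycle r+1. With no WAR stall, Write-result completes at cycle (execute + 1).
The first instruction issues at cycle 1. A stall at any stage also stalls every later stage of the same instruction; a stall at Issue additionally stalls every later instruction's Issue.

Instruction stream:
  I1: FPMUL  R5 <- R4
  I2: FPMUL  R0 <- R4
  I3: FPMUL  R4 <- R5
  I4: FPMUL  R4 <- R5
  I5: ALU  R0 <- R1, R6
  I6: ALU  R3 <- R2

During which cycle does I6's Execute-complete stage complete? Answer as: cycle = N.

cycle = 32

I1  is:1  ro:2  ex:7  wr:8
I2  is:9  ro:10  ex:15  wr:16  — struct: FPMUL busy until I1 writes@8
I3  is:17  ro:18  ex:23  wr:24  — struct: FPMUL busy until I2 writes@16
I4  is:25  ro:26  ex:31  wr:32  — struct: FPMUL busy until I3 writes@24
I5  is:26  ro:27  ex:28  wr:29
I6  is:30  ro:31  ex:32  wr:33  — struct: ALU busy until I5 writes@29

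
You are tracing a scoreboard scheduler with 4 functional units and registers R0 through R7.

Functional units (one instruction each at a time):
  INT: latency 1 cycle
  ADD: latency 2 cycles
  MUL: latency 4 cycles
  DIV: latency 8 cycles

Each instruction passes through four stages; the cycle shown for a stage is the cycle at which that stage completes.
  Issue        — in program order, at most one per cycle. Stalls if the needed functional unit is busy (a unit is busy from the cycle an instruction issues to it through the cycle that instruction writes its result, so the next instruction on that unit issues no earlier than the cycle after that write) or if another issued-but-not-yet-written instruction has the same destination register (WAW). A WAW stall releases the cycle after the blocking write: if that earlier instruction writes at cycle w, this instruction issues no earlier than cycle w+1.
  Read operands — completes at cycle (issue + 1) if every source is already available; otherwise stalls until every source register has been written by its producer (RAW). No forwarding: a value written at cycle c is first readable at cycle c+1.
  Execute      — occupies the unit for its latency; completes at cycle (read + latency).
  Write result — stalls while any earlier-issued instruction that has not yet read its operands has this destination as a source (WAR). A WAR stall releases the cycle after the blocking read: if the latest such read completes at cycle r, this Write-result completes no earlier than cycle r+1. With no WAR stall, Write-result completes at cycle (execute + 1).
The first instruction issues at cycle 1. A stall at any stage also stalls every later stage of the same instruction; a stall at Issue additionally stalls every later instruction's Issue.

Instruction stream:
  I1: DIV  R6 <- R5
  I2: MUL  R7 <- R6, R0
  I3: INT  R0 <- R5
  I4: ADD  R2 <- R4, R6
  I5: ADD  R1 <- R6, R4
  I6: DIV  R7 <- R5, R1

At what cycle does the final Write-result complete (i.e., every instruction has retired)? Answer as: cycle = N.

[1] I1 issues→DIV
[2] I1 reads | I2 issues→MUL
[3] I3 issues→INT
[4] I3 reads | I4 issues→ADD
[5] I3 exec-done
[10] I1 exec-done
[11] I1 writes R6
[12] I2 reads | I4 reads
[13] I3 writes R0
[14] I4 exec-done
[15] I4 writes R2
[16] I2 exec-done | I5 issues→ADD
[17] I2 writes R7 | I5 reads
[18] I6 issues→DIV
[19] I5 exec-done
[20] I5 writes R1
[21] I6 reads
[29] I6 exec-done
[30] I6 writes R7

cycle = 30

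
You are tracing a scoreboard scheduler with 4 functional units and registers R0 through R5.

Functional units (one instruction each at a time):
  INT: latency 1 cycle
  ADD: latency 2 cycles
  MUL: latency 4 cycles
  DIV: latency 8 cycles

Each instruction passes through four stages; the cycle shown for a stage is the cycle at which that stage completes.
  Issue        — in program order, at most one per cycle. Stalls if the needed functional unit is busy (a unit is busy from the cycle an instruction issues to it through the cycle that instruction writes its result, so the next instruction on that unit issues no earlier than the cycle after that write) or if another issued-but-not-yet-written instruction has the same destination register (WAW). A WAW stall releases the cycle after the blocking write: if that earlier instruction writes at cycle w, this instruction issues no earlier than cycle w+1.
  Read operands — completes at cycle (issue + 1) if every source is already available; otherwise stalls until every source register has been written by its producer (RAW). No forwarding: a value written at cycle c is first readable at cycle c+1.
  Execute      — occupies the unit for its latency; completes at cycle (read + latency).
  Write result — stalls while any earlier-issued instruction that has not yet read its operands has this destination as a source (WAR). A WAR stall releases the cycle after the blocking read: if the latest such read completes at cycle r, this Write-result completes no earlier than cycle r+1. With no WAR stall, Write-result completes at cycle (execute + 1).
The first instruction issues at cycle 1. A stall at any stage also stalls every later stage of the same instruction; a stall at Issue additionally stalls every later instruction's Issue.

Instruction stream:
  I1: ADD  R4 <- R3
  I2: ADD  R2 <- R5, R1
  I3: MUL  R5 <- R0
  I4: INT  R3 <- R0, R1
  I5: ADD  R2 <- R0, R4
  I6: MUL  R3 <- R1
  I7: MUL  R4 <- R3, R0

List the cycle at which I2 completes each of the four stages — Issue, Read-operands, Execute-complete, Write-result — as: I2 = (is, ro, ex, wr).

I2 = (6, 7, 9, 10)

[1] I1 dispatched to ADD
[2] I1 operands ready
[4] I1 complete
[5] R4←I1
[6] I2 dispatched to ADD
[7] I2 operands ready; I3 dispatched to MUL
[8] I3 operands ready; I4 dispatched to INT
[9] I2 complete; I4 operands ready
[10] R2←I2; I4 complete
[11] R3←I4; I5 dispatched to ADD
[12] I3 complete; I5 operands ready
[13] R5←I3
[14] I5 complete; I6 dispatched to MUL
[15] R2←I5; I6 operands ready
[19] I6 complete
[20] R3←I6
[21] I7 dispatched to MUL
[22] I7 operands ready
[26] I7 complete
[27] R4←I7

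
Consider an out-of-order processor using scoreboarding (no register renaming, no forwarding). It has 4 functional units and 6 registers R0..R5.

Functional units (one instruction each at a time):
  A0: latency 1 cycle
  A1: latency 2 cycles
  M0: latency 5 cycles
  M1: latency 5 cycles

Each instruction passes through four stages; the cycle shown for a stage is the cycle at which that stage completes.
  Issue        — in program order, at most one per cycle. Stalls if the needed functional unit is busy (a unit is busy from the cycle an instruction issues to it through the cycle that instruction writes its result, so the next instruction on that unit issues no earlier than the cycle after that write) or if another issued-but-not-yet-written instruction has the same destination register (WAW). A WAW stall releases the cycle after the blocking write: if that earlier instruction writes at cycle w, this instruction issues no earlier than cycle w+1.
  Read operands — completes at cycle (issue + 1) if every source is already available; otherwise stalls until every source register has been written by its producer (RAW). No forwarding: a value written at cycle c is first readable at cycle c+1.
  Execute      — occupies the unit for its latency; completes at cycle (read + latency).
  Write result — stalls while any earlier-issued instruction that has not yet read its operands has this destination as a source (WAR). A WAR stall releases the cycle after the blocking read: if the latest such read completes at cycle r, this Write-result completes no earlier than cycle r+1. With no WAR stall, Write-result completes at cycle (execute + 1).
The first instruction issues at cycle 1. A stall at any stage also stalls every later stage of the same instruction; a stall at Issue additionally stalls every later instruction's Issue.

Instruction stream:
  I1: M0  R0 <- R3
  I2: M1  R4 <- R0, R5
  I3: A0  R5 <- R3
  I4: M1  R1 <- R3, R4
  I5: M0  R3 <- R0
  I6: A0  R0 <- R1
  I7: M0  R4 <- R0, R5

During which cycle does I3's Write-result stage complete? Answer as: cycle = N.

I1: IS=1 RO=2 EX=7 WR=8
I2: IS=2 RO=9 EX=14 WR=15  [RAW R0: wait I1 write@8]
I3: IS=3 RO=4 EX=5 WR=10  [WAR R5: wait I2 read@9]
I4: IS=16 RO=17 EX=22 WR=23  [struct: M1 busy until I2 writes@15]
I5: IS=17 RO=18 EX=23 WR=24
I6: IS=18 RO=24 EX=25 WR=26  [RAW R1: wait I4 write@23]
I7: IS=25 RO=27 EX=32 WR=33  [struct: M0 busy until I5 writes@24; RAW R0: wait I6 write@26]

cycle = 10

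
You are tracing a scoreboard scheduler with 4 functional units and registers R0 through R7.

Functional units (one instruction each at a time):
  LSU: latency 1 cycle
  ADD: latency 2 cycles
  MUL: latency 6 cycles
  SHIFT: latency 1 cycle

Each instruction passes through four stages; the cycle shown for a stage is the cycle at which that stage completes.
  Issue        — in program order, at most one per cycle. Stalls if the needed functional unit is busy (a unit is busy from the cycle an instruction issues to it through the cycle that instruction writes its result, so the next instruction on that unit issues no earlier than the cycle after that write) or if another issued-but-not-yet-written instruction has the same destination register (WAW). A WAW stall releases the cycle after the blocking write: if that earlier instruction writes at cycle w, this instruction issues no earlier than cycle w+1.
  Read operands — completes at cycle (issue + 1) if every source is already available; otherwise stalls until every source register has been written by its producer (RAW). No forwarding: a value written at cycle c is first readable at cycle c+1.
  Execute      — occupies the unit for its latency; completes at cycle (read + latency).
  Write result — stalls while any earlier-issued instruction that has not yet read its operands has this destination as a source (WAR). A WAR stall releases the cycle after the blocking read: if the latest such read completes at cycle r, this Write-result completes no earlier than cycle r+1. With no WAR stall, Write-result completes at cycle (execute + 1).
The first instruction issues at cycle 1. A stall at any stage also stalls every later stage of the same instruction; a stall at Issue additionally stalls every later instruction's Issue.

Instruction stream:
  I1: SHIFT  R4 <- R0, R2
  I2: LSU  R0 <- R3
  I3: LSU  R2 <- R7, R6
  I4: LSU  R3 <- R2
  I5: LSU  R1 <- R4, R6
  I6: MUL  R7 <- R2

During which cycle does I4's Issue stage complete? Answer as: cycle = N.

1) issue 1, read 2, done 3, write 4
2) issue 2, read 3, done 4, write 5
3) issue 6, read 7, done 8, write 9  <struct: LSU busy until I2 writes@5>
4) issue 10, read 11, done 12, write 13  <struct: LSU busy until I3 writes@9>
5) issue 14, read 15, done 16, write 17  <struct: LSU busy until I4 writes@13>
6) issue 15, read 16, done 22, write 23

cycle = 10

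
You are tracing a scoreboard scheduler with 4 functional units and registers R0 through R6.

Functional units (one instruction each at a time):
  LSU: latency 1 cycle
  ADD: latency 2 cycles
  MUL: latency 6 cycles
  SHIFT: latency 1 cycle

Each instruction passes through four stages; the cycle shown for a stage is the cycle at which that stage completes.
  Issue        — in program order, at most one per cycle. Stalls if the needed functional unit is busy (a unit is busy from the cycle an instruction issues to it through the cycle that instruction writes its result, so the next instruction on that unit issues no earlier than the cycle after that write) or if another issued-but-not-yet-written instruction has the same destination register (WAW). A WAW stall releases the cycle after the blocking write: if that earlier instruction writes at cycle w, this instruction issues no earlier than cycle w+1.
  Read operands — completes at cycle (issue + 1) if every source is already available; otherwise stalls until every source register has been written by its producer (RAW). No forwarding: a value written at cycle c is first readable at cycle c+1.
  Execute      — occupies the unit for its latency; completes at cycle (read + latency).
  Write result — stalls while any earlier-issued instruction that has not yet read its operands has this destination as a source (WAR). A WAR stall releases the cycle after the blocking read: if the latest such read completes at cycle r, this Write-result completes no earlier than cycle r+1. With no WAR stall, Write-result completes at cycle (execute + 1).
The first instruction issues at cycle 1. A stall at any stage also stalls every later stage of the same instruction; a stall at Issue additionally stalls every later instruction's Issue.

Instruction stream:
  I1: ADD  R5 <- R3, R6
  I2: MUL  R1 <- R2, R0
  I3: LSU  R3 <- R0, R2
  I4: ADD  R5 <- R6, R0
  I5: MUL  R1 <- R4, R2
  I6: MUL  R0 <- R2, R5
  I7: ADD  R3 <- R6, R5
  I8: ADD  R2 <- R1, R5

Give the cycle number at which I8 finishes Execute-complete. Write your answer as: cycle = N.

[I1] 1/2/4/5
[I2] 2/3/9/10
[I3] 3/4/5/6
[I4] 6/7/9/10  (struct: ADD busy until I1 writes@5)
[I5] 11/12/18/19  (struct: MUL busy until I2 writes@10)
[I6] 20/21/27/28  (struct: MUL busy until I5 writes@19)
[I7] 21/22/24/25
[I8] 26/27/29/30  (struct: ADD busy until I7 writes@25)

cycle = 29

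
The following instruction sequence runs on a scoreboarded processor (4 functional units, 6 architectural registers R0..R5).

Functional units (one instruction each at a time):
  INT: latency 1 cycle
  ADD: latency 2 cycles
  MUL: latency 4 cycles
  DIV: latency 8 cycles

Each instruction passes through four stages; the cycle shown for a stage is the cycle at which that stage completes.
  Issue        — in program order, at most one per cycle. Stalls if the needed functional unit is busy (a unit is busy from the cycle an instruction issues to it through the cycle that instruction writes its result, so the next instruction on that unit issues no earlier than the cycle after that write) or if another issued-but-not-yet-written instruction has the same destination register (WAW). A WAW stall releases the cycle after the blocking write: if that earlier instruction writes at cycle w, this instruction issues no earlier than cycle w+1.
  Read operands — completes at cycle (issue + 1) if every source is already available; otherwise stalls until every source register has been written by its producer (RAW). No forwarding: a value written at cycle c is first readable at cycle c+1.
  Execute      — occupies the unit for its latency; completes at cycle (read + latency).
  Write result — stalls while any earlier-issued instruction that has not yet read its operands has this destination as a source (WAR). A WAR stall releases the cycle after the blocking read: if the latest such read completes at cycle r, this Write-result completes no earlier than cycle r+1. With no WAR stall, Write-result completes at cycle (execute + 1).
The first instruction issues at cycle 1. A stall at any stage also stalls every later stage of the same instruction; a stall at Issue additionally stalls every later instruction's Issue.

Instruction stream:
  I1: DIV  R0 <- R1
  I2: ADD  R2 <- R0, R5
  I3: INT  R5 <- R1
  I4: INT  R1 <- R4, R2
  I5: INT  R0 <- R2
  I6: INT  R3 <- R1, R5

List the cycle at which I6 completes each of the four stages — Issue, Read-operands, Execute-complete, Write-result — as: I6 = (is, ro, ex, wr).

I6 = (23, 24, 25, 26)

t=1  I1→DIV
t=2  I1 RO | I2→ADD
t=3  I3→INT
t=4  I3 RO
t=5  I3 EX
t=10  I1 EX
t=11  I1 WR R0
t=12  I2 RO
t=13  I3 WR R5
t=14  I2 EX | I4→INT
t=15  I2 WR R2
t=16  I4 RO
t=17  I4 EX
t=18  I4 WR R1
t=19  I5→INT
t=20  I5 RO
t=21  I5 EX
t=22  I5 WR R0
t=23  I6→INT
t=24  I6 RO
t=25  I6 EX
t=26  I6 WR R3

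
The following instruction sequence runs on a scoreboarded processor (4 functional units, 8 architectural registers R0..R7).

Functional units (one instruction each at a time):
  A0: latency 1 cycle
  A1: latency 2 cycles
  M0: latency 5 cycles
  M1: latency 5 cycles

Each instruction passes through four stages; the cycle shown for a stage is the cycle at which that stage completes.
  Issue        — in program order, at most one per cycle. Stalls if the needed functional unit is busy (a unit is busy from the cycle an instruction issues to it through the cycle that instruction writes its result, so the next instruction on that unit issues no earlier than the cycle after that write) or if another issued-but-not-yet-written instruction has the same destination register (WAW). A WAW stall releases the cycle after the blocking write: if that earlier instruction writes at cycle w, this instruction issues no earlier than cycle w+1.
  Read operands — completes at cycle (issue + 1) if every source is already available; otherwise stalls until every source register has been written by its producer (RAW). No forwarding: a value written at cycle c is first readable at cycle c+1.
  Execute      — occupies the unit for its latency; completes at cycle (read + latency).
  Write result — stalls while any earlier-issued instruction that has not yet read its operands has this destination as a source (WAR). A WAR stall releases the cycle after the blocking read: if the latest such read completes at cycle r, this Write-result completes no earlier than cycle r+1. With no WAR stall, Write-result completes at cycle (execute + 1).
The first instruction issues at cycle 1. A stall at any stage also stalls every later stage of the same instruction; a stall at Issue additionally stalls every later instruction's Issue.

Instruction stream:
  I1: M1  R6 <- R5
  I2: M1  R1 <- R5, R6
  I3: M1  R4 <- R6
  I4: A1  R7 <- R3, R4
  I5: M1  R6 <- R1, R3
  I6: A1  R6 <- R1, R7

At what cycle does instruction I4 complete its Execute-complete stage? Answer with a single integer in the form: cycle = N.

[I1] 1/2/7/8
[I2] 9/10/15/16  (struct: M1 busy until I1 writes@8)
[I3] 17/18/23/24  (struct: M1 busy until I2 writes@16)
[I4] 18/25/27/28  (RAW R4: wait I3 write@24)
[I5] 25/26/31/32  (struct: M1 busy until I3 writes@24)
[I6] 33/34/36/37  (WAW R6: wait I5 write@32)

cycle = 27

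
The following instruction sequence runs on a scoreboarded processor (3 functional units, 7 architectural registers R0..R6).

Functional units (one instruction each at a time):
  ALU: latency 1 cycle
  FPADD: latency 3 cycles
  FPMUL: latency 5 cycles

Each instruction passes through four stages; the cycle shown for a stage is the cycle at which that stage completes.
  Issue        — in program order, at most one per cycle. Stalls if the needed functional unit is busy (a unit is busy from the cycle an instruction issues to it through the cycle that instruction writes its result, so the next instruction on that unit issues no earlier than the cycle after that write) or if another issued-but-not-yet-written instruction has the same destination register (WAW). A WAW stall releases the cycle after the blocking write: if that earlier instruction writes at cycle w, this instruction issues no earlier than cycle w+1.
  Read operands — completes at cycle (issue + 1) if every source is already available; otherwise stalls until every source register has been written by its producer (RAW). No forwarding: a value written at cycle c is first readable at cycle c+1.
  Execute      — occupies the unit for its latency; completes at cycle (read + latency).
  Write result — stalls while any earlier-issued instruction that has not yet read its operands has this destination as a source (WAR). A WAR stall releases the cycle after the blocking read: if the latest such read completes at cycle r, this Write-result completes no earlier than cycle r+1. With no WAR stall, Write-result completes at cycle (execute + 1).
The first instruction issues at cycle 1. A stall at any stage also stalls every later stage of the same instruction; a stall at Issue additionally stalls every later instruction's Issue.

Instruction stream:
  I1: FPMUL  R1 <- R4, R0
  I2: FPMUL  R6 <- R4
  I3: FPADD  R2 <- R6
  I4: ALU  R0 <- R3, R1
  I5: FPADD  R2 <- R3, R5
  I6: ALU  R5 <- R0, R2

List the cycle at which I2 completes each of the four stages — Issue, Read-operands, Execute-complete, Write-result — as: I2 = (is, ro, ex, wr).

I2 = (9, 10, 15, 16)

c1: issue I1 (FPMUL)
c2: I1 read-ops
c7: I1 finished on FPMUL
c8: I1→R1
c9: issue I2 (FPMUL)
c10: I2 read-ops · issue I3 (FPADD)
c11: issue I4 (ALU)
c12: I4 read-ops
c13: I4 finished on ALU
c14: I4→R0
c15: I2 finished on FPMUL
c16: I2→R6
c17: I3 read-ops
c20: I3 finished on FPADD
c21: I3→R2
c22: issue I5 (FPADD)
c23: I5 read-ops · issue I6 (ALU)
c26: I5 finished on FPADD
c27: I5→R2
c28: I6 read-ops
c29: I6 finished on ALU
c30: I6→R5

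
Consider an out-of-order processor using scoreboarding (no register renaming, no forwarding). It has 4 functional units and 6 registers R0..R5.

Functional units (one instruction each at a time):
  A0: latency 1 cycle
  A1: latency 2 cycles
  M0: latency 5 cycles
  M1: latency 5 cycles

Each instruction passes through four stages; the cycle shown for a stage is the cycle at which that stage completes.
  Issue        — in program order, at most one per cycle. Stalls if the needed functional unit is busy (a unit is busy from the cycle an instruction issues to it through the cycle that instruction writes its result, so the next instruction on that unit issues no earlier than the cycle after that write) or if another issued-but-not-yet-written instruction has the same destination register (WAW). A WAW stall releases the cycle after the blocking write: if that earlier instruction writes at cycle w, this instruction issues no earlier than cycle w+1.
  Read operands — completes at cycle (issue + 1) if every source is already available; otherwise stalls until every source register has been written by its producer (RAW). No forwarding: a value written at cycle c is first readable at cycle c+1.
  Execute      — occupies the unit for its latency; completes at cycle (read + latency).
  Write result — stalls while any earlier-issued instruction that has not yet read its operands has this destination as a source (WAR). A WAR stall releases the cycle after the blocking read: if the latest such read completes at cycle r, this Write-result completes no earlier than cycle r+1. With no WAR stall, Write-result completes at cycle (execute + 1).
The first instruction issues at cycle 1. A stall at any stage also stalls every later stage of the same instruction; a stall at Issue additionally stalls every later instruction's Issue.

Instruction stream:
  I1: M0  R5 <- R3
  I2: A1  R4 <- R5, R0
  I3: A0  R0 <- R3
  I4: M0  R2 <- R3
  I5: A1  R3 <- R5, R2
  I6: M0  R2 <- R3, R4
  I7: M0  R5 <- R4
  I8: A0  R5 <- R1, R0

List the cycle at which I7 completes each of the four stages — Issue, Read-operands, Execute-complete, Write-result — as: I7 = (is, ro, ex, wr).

I7 = (28, 29, 34, 35)

  I1 | 1 | 2 | 7 | 8
  I2 | 2 | 9 | 11 | 12   RAW R5: wait I1 write@8
  I3 | 3 | 4 | 5 | 10   WAR R0: wait I2 read@9
  I4 | 9 | 10 | 15 | 16   struct: M0 busy until I1 writes@8
  I5 | 13 | 17 | 19 | 20   struct: A1 busy until I2 writes@12 · RAW R2: wait I4 write@16
  I6 | 17 | 21 | 26 | 27   struct: M0 busy until I4 writes@16 · RAW R3: wait I5 write@20
  I7 | 28 | 29 | 34 | 35   struct: M0 busy until I6 writes@27
  I8 | 36 | 37 | 38 | 39   WAW R5: wait I7 write@35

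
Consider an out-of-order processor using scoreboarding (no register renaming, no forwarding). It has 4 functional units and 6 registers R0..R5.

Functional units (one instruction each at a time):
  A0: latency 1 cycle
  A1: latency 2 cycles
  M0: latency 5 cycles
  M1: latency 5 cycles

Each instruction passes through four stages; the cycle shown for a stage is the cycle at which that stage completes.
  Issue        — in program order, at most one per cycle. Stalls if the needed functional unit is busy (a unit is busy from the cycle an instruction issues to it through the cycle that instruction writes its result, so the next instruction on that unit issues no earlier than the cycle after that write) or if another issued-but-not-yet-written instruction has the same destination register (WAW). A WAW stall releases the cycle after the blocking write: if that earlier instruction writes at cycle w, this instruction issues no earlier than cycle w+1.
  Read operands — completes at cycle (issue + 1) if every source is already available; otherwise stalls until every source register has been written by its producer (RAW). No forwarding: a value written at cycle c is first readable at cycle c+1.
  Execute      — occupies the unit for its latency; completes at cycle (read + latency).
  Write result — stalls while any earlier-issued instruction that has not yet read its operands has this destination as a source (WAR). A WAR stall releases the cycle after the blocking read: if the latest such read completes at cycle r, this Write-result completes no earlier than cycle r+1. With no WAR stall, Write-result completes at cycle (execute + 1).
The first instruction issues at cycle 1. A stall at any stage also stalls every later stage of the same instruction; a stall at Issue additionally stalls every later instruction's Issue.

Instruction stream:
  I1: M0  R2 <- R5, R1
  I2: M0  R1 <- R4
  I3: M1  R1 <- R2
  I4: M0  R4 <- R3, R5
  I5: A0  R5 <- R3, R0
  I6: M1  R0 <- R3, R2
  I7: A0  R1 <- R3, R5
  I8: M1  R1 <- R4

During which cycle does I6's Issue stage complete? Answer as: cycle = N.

I1: IS=1 RO=2 EX=7 WR=8
I2: IS=9 RO=10 EX=15 WR=16  [struct: M0 busy until I1 writes@8]
I3: IS=17 RO=18 EX=23 WR=24  [WAW R1: wait I2 write@16]
I4: IS=18 RO=19 EX=24 WR=25
I5: IS=19 RO=20 EX=21 WR=22
I6: IS=25 RO=26 EX=31 WR=32  [struct: M1 busy until I3 writes@24]
I7: IS=26 RO=27 EX=28 WR=29
I8: IS=33 RO=34 EX=39 WR=40  [struct: M1 busy until I6 writes@32]

cycle = 25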